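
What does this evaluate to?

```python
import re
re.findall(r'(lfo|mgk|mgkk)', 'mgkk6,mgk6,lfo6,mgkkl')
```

Alternation tries branches left to right and keeps the first one that lets the overall match succeed at that position.
With a single group, `findall` returns only what that group captured — 4 items.

['mgk', 'mgk', 'lfo', 'mgk']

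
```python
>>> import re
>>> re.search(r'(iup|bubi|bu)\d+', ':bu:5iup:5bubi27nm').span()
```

(10, 16)

The match spans [10:16] → 'bubi27'.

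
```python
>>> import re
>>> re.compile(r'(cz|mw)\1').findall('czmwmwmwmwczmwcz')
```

['mw', 'mw']

`\1` is not a pattern — it's the concrete string captured by group 1, re-applied verbatim.
Scanning left to right: at [2:6] match 'mwmw', group 1 = 'mw'; at [6:10] match 'mwmw', group 1 = 'mw'.
Because there's exactly one group, `findall` drops the full match and keeps group 1 from each hit.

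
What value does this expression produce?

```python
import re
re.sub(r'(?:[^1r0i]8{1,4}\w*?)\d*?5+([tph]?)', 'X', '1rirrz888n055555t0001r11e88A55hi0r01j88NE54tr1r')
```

This matches any character except [1r0i], then 1 to 4 of the literal '8', then zero or more of a word character (lazy) (non-capturing group); then zero or more of a digit (lazy), then one or more of the literal '5'; then optionally one of [tph] (captured).
A non-greedy quantifier consumes as few characters as it can — just enough that the remainder of the pattern still matches from where it stops; whatever follows it matches normally.
Matches: at [5:17] → 'z888n055555t'; at [24:31] → 'e88A55h'; at [36:42] → 'j88NE5'.
Each match is replaced by 'X'.

'1rirrX0001r11Xi0r01X4tr1r'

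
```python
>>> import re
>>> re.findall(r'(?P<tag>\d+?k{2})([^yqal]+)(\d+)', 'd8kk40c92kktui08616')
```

[('8kk', '40c92kktui0861', '6')]

This matches one or more of a digit (lazy), then exactly 2 of a literal 'k' (captured as 'tag'); then one or more of any character except [yqal] (captured); then one or more of a digit (captured).
Scanning left to right: at [1:19] match '8kk40c92kktui08616', groups = ('8kk', '40c92kktui0861', '6').
`findall` packs the 3 group values into a tuple for every match.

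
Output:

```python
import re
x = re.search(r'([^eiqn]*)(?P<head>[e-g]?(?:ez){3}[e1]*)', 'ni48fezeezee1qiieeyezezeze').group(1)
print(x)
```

The match spans [18:26] → 'yezezeze'.
Captured: group 1 = 'y', group 2 = 'ezezeze'.

y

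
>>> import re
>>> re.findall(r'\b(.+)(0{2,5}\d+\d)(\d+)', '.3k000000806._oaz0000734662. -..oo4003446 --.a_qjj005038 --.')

The pattern matches a word boundary (`\b`, zero-width); then one or more of any character (captured); then 2 to 5 of the literal '0', then one or more of a digit, then a digit (captured); then one or more of a digit (captured).
3 groups means the one result is a tuple of 3 captured strings — 1 here.

[('3k000000806._oaz0000734662. -..oo4003446 --.a_qjj', '00503', '8')]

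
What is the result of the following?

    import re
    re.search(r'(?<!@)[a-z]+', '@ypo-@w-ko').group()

Because the assertion is negative and zero-width, positions next to the forbidden text are skipped.
Unlike `match`, `search` isn't anchored — it looks for the pattern anywhere in the string.
The match spans [2:4] → 'po'.

'po'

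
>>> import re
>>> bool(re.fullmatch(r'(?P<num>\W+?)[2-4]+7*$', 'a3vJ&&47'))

False

`re.fullmatch` requires the pattern to consume the entire string.
Here the pattern can't cover the whole string, so the call returns None, and `bool(None)` is False.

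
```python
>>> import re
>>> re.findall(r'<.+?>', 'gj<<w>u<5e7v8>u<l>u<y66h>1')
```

['<<w>', '<5e7v8>', '<l>', '<y66h>']

With the lazy modifier that quantifier settles for the fewest repetitions that let the rest of the pattern succeed (the atoms after it are unaffected and can still be greedy).
Matches: at [2:6] → '<<w>'; at [7:14] → '<5e7v8>'; at [15:18] → '<l>'; at [19:25] → '<y66h>'.
Since nothing is captured, `findall` lists the 4 matched substrings directly.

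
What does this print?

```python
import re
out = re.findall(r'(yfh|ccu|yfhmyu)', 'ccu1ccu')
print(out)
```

Scanning left to right: at [0:3] match 'ccu', group 1 = 'ccu'; at [4:7] match 'ccu', group 1 = 'ccu'.
With a single group, `findall` returns only what that group captured — 2 items.

['ccu', 'ccu']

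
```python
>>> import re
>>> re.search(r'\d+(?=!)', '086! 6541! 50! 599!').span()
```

The `(?=…)`/`(?<=…)` assertion just peeks at neighbouring text; it doesn't advance the match position.
`search` walks the string left to right and returns the first match it finds.
The match spans [0:3] → '086'.

(0, 3)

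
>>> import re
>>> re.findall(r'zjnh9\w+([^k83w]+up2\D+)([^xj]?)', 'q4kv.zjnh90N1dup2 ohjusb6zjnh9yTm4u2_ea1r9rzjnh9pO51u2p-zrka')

[('dup2 ohjusb', '6')]

The pattern matches the literal 'zj', then the literal 'nh9', then one or more of a word character; then one or more of any character except [k83w], then the literal 'up2', then one or more of a non-digit (captured); then optionally any character except [xj] (captured).
Matches: at [5:25] match 'zjnh90N1dup2 ohjusb6', groups = ('dup2 ohjusb', '6').
2 groups means the one result is a tuple of 2 captured strings — 1 here.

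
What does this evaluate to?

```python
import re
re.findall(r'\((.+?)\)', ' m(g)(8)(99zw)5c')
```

Matches: at [2:5] match '(g)', group 1 = 'g'; at [5:8] match '(8)', group 1 = '8'; at [8:14] match '(99zw)', group 1 = '99zw'.
`findall` collects group 1 from each match (3 total).

['g', '8', '99zw']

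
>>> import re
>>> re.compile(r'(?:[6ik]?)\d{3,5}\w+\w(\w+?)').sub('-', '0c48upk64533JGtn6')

This matches optionally one of [6ik] (non-capturing group); then 3 to 5 of a digit, then one or more of a word character, then a word character; then one or more of a word character (lazy) (captured).
Matches: at [6:17] → 'k64533JGtn6'.
Every occurrence is swapped for '-'.

'0c48up-'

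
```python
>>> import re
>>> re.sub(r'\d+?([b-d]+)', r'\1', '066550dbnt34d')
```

The pattern matches one or more of a digit (lazy); then one or more of a character in [b-d] (captured).
Matches: at [0:8] → '066550db'; at [10:13] → '34d'.
The replacement refers to a captured group, so each match is rewritten using its own captured text.

'dbntd'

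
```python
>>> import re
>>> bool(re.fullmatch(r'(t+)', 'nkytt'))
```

False

This matches one or more of a literal 't' (captured).
For `fullmatch`, every character of the input must be accounted for by the pattern.
Here the pattern can't cover the whole string, so the call returns None, and `bool(None)` is False.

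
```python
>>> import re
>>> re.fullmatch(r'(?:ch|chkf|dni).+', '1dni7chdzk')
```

None

`re.fullmatch` requires the pattern to consume the entire string.
Here the pattern can't cover the whole string, so the call returns None.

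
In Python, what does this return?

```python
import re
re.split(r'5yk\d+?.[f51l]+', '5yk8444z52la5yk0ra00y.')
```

['', '2la5yk0ra00y.']

`split` removes every match and returns the 2 fragments in between.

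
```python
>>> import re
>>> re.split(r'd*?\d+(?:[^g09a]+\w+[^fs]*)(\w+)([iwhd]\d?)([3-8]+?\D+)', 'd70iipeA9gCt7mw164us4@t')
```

The pattern matches zero or more of a literal 'd' (lazy), then one or more of a digit; then one or more of any character except [g09a], then one or more of a word character, then zero or more of any character except [fs] (non-capturing group); then one or more of a word character (captured); then one of [iwhd], then optionally a digit (captured); then one or more of a character in [3-8] (lazy), then one or more of a non-digit (captured).
Matches to split on: at [0:20] → 'd70iipeA9gCt7mw164us'.
The group in the pattern means `split` returns the separators' captures alongside the pieces.

['', 'm', 'w1', '64us', '4@t']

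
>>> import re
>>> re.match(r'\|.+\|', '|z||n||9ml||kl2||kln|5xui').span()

`re.match` only tries the pattern at the start of the string.
The match spans [0:21] → '|z||n||9ml||kl2||kln|'.

(0, 21)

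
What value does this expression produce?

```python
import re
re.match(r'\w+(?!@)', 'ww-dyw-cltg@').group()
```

The negative lookaround is zero-width — it rules out positions where the adjacent text would match, without consuming anything.
`re.match` only tries the pattern at the start of the string.
The match spans [0:2] → 'ww'.

'ww'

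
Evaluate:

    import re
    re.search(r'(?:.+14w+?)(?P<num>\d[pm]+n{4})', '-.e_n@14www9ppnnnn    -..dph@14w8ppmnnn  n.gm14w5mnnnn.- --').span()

(0, 54)

Pattern: one or more of any character, then the literal '14', then one or more of a literal 'w' (lazy) (non-capturing group); then a digit, then one or more of one of [pm], then exactly 4 of a literal 'n' (captured as 'num').
`search` walks the string left to right and returns the first match it finds.
The match spans [0:54] → '-.e_n@14www9ppnnnn    -..dph@14w8ppmnnn  n.gm14w5mnnnn'.
Captured: group 1 = '5mnnnn'.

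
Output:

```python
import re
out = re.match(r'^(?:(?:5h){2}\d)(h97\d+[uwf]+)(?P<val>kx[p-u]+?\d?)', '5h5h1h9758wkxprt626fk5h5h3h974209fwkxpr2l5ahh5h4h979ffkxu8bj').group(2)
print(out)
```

The pattern matches anchored at the start of the string; then the literal '5h' repeated 2 times, then a digit (non-capturing group); then the literal 'h97', then one or more of a digit, then one or more of one of [uwf] (captured); then the literal 'kx', then one or more of a character in [p-u] (lazy), then optionally a digit (captured as 'val').
Because the quantifier is non-greedy, it stops expanding at the earliest point where the rest of the pattern can succeed.
`match` is anchored at position 0; if the pattern doesn't fit there, it returns None.
The match spans [0:14] → '5h5h1h9758wkxp'.
Captured: group 1 = 'h9758w', group 2 = 'kxp'.

kxp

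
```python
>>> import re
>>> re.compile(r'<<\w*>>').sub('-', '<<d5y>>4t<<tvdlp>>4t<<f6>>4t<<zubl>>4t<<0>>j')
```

Each match is replaced by '-'.

'-4t-4t-4t-4t-j'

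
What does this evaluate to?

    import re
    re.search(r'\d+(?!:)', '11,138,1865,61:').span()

(0, 2)

A negative assertion filters positions out without eating any characters.
The match spans [0:2] → '11'.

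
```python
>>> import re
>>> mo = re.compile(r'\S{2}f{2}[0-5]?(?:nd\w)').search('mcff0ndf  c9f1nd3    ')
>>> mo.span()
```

(0, 8)

This matches exactly 2 of a non-whitespace character, then exactly 2 of a literal 'f'; then optionally a character in [0-5]; then the literal 'nd', then a word character (non-capturing group).
`re.search` scans for the first position where the pattern succeeds.
The match spans [0:8] → 'mcff0ndf'.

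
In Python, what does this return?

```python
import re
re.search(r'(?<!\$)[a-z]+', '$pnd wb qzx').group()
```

A negative assertion filters positions out without eating any characters.
Unlike `match`, `search` isn't anchored — it looks for the pattern anywhere in the string.
The match spans [2:4] → 'nd'.

'nd'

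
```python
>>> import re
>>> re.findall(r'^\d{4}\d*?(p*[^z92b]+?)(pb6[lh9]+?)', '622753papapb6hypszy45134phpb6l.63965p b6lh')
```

A `+?`/`*?`/`{m,n}?` starts at its minimum and grows only as far as needed for what follows to match.
With 2 capturing groups, `findall` returns a 2-tuple per match.

[('53papa', 'pb6h')]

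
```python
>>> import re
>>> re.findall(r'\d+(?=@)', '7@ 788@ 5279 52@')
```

Because the assertion is zero-width, the text it checks is not consumed and won't appear in the result.
Scanning left to right: at [0:1] → '7'; at [3:6] → '788'; at [13:15] → '52'.
`findall` yields the raw match text (3 of them) because the pattern has no groups.

['7', '788', '52']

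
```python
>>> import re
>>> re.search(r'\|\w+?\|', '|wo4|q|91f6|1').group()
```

'|wo4|'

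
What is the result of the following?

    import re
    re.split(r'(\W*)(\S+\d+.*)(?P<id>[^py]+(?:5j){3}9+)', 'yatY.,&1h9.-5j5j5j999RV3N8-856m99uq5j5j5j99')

['', '', 'yatY.,&1h9.-5j5j5j999RV3N8-856m99u', 'q5j5j5j99', '']

This matches zero or more of a non-word character (captured); then one or more of a non-whitespace character, then one or more of a digit, then zero or more of any character (captured); then one or more of any character except [py], then the literal '5j' repeated 3 times, then one or more of a literal '9' (captured as 'id').
Matches to split on: at [0:43] → 'yatY.,&1h9.-5j5j5j999RV3N8-856m99uq5j5j5j99'.
With a capturing group present, the delimiter's captured portion is kept in the result list.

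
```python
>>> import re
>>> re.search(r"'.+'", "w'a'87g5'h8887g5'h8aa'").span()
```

The match spans [1:22] → "'a'87g5'h8887g5'h8aa'".

(1, 22)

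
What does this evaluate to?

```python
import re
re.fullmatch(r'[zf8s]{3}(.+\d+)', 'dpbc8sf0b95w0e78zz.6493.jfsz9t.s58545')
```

None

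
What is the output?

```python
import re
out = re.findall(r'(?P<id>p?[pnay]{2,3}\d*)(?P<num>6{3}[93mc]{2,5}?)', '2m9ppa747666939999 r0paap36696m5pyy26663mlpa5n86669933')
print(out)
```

The pattern matches optionally a literal 'p', then 2 to 3 of one of [pnay], then zero or more of a digit (captured as 'id'); then exactly 3 of a literal '6', then 2 to 5 of one of [93mc] (lazy) (captured as 'num').
A non-greedy quantifier consumes as few characters as it can — just enough that the remainder of the pattern still matches from where it stops; whatever follows it matches normally.
Walking the string: at [3:14] match 'ppa74766693', groups = ('ppa747', '66693'); at [32:41] match 'pyy26663m', groups = ('pyy2', '6663m').
Multiple groups make `findall` return tuples — one 2-tuple for each match.

[('ppa747', '66693'), ('pyy2', '6663m')]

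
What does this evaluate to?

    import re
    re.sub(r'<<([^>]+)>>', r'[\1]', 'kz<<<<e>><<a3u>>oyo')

The replacement refers to a captured group, so each match is rewritten using its own captured text.

'kz[<<e][a3u]oyo'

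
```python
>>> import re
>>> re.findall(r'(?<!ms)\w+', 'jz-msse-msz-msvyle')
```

`(?!…)`/`(?<!…)` only lets a position through if the neighbouring text does NOT match; no characters are consumed.
Scanning left to right: at [0:2] → 'jz'; at [3:7] → 'msse'; at [8:11] → 'msz'; at [12:18] → 'msvyle'.
With no groups in the pattern, `findall` gives back each whole match — 4 here.

['jz', 'msse', 'msz', 'msvyle']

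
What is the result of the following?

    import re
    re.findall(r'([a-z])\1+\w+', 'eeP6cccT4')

The backreference `\1` re-matches whatever the first group consumed, character for character.
Matches: at [0:9] match 'eeP6cccT4', group 1 = 'e'.
Because there's exactly one group, `findall` drops the full match and keeps group 1 from the one hit.

['e']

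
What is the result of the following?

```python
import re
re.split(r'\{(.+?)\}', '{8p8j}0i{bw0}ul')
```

Matches to split on: at [0:6] → '{8p8j}'; at [8:13] → '{bw0}'.
With a capturing group present, the delimiter's captured portion is kept in the result list.

['', '8p8j', '0i', 'bw0', 'ul']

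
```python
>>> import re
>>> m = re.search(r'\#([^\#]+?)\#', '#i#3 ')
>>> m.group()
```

'#i#'

The match spans [0:3] → '#i#'.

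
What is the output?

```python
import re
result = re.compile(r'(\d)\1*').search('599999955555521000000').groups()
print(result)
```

The match spans [0:1] → '5'.
Captured: group 1 = '5'.

('5',)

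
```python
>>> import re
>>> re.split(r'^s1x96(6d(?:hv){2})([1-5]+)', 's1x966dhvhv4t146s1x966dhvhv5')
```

`re.split` interleaves the captured-group text with the surrounding fragments.

['', '6dhvhv', '4', 't146s1x966dhvhv5']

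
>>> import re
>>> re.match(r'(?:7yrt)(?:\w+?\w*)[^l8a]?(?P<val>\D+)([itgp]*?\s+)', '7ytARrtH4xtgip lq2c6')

None

`match` is anchored at position 0; if the pattern doesn't fit there, it returns None.
Here position 0 doesn't satisfy it, so the call returns None.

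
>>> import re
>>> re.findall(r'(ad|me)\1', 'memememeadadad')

The backreference `\1` re-matches whatever the first group consumed, character for character.
One capturing group, so `findall` returns just the captured substring from each match — 3 in all.

['me', 'me', 'ad']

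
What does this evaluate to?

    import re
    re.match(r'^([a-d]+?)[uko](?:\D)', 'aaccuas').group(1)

The match spans [0:6] → 'aaccua'.
Captured: group 1 = 'aacc'.

'aacc'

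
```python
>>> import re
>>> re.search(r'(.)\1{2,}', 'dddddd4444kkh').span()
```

(0, 6)

The backreference `\1` re-matches whatever the first group consumed, character for character.
The match spans [0:6] → 'dddddd'.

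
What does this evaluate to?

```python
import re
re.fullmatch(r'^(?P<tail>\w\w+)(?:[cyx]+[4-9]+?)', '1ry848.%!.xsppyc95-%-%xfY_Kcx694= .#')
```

None

Pattern: anchored at the start of the string; then a word character, then one or more of a word character (captured as 'tail'); then one or more of one of [cyx], then one or more of a character in [4-9] (lazy) (non-capturing group).
For `fullmatch`, every character of the input must be accounted for by the pattern.
Here there's no way to consume every character, so the call returns None.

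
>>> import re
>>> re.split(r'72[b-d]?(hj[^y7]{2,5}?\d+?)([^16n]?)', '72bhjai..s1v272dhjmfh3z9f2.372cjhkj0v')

['', 'hjai..s1', 'v', '2', 'hjmfh3', 'z', '9f2.372cjhkj0v']

The pattern matches the literal '72', then optionally a character in [b-d]; then the literal 'hj', then 2 to 5 of any character except [y7] (lazy), then one or more of a digit (lazy) (captured); then optionally any character except [16n] (captured).
Lazy quantifiers expand one character at a time until the remainder of the pattern can match.
Matches to split on: at [0:12] → '72bhjai..s1v'; at [13:23] → '72dhjmfh3z'.
The group in the pattern means `split` returns the separators' captures alongside the pieces.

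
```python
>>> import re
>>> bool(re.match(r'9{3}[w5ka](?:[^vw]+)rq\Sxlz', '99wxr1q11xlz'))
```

Pattern: exactly 3 of the literal '9', then one of [w5ka]; then one or more of any character except [vw] (non-capturing group); then the literal 'rq', then a non-whitespace character, then the literal 'xlz'.
With `match`, the pattern is implicitly anchored at the beginning.
Here the pattern fails at index 0, so the call returns None, and `bool(None)` is False.

False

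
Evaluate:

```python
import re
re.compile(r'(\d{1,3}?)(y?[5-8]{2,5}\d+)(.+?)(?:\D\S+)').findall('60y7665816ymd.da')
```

[('60', 'y7665816', 'y')]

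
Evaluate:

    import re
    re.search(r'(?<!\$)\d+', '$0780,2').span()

(2, 5)

The negative lookaround is zero-width — it rules out positions where the adjacent text would match, without consuming anything.
`re.search` tries every starting position until one works.
The match spans [2:5] → '780'.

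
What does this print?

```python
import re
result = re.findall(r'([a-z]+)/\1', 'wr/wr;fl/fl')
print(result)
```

['wr', 'fl']

`\1` is not a pattern — it's the concrete string captured by group 1, re-applied verbatim.
`findall` collects group 1 from each match (2 total).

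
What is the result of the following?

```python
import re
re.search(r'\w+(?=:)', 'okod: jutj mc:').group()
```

The lookaround is zero-width — it requires the adjacent text to match without consuming it, so the asserted text isn't part of the match.
`re.search` tries every starting position until one works.
The match spans [0:4] → 'okod'.

'okod'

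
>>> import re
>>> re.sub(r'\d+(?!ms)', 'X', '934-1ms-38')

'X-1ms-X'

The negative lookahead/lookbehind blocks any match where the forbidden context is present.
Matches: at [0:3] → '934'; at [8:10] → '38'.
Each match is replaced by 'X'.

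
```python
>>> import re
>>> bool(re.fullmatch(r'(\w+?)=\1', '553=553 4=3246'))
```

False

The backreference `\1` re-matches whatever the first group consumed, character for character.
`re.fullmatch` requires the pattern to consume the entire string.
Here the pattern can't cover the whole string, so the call returns None, and `bool(None)` is False.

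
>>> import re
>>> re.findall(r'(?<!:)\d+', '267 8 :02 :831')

['267', '8', '2', '31']

Because the assertion is negative and zero-width, positions next to the forbidden text are skipped.
Matches: at [0:3] → '267'; at [4:5] → '8'; at [8:9] → '2'; at [12:14] → '31'.
With no groups in the pattern, `findall` gives back each whole match — 4 here.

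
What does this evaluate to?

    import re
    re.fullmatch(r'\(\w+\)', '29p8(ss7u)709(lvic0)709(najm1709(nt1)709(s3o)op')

None

`re.fullmatch` requires the pattern to consume the entire string.
Here the string isn't matched end-to-end, so the call returns None.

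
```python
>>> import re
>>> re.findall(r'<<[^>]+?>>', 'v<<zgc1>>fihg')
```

['<<zgc1>>']

Walking the string: at [1:9] → '<<zgc1>>'.
`findall` yields the raw match text (1 of them) because the pattern has no groups.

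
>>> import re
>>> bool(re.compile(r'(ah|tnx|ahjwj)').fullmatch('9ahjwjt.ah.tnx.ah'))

False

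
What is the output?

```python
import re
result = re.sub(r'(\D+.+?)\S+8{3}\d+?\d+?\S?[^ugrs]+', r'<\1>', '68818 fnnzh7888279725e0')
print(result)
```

Pattern: one or more of a non-digit, then one or more of any character (lazy) (captured); then one or more of a non-whitespace character, then exactly 3 of the literal '8', then one or more of a digit (lazy); then one or more of a digit (lazy), then optionally a non-whitespace character; then one or more of any character except [ugrs].
Matches: at [5:23] → ' fnnzh7888279725e0'.
`\1` in the replacement pulls in group 1's text for each match.

68818< fnnzh>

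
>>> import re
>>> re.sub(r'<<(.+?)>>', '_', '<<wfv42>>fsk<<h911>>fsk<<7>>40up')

'_fsk_fsk_40up'

A `+?`/`*?`/`{m,n}?` starts at its minimum and grows only as far as needed for what follows to match.
Matches: at [0:9] → '<<wfv42>>'; at [12:20] → '<<h911>>'; at [23:28] → '<<7>>'.
`sub` substitutes '_' at each match site.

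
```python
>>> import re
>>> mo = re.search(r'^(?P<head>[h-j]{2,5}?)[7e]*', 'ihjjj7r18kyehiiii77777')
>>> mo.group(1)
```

The pattern matches anchored at the start of the string; then 2 to 5 of a character in [h-j] (lazy) (captured as 'head'); then zero or more of one of [7e].
Lazy quantifiers expand one character at a time until the remainder of the pattern can match.
`re.search` scans for the first position where the pattern succeeds.
The match spans [0:2] → 'ih'.
Captured: group 1 = 'ih'.

'ih'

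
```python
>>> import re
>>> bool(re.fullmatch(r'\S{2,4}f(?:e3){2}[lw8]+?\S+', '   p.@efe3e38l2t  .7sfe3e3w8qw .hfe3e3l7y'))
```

Pattern: 2 to 4 of a non-whitespace character, then a literal 'f'; then the literal 'e3' repeated 2 times, then one or more of one of [lw8] (lazy); then one or more of a non-whitespace character.
For `fullmatch`, every character of the input must be accounted for by the pattern.
Here there's no way to consume every character, so the call returns None, and `bool(None)` is False.

False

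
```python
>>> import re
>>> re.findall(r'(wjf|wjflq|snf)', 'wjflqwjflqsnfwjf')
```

['wjf', 'wjf', 'snf', 'wjf']

`|` is ordered: at each position the engine commits to the first alternative that works.
Scanning left to right: at [0:3] match 'wjf', group 1 = 'wjf'; at [5:8] match 'wjf', group 1 = 'wjf'; at [10:13] match 'snf', group 1 = 'snf'; at [13:16] match 'wjf', group 1 = 'wjf'.
Because there's exactly one group, `findall` drops the full match and keeps group 1 from each hit.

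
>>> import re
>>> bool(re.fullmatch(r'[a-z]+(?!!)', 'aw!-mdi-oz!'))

False

`(?!…)`/`(?<!…)` only lets a position through if the neighbouring text does NOT match; no characters are consumed.
`fullmatch` succeeds only if the pattern covers the string from start to end.
Here there's no way to consume every character, so the call returns None, and `bool(None)` is False.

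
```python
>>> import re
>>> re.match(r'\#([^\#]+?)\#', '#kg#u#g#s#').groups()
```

('kg',)

The match spans [0:4] → '#kg#'.
Captured: group 1 = 'kg'.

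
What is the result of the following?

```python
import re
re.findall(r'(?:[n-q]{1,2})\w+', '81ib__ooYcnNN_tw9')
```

Pattern: 1 to 2 of a character in [n-q] (non-capturing group); then one or more of a word character.
Scanning left to right: at [6:17] → 'ooYcnNN_tw9'.
No capturing groups, so `findall` returns the 1 full match string.

['ooYcnNN_tw9']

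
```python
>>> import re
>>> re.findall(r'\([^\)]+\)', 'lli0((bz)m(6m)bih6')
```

Walking the string: at [4:9] → '((bz)'; at [10:14] → '(6m)'.
No capturing groups, so `findall` returns the 2 full match strings.

['((bz)', '(6m)']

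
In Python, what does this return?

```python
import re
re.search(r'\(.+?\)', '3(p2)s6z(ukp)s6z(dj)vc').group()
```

'(p2)'

The match spans [1:5] → '(p2)'.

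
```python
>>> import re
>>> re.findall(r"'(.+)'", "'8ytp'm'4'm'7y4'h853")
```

["8ytp'm'4'm'7y4"]

Scanning left to right: at [0:16] match "'8ytp'm'4'm'7y4'", group 1 = "8ytp'm'4'm'7y4".
One capturing group, so `findall` returns just the captured substring from the one match — 1 in all.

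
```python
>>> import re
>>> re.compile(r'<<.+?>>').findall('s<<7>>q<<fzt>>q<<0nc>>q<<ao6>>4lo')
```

Walking the string: at [1:6] → '<<7>>'; at [7:14] → '<<fzt>>'; at [15:22] → '<<0nc>>'; at [23:30] → '<<ao6>>'.
`findall` yields the raw match text (4 of them) because the pattern has no groups.

['<<7>>', '<<fzt>>', '<<0nc>>', '<<ao6>>']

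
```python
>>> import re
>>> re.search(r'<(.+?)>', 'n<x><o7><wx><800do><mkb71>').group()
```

Because the quantifier is non-greedy, it stops expanding at the earliest point where the rest of the pattern can succeed.
The match spans [1:4] → '<x>'.

'<x>'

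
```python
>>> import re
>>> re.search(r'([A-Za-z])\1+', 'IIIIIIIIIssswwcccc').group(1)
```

`\1` is not a pattern — it's the concrete string captured by group 1, re-applied verbatim.
`re.search` scans for the first position where the pattern succeeds.
The match spans [0:9] → 'IIIIIIIII'.
Captured: group 1 = 'I'.

'I'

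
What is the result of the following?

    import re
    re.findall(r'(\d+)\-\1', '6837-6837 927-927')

After group 1 captures some text, `\1` only succeeds where that same text appears again.
Because there's exactly one group, `findall` drops the full match and keeps group 1 from each hit.

['6837', '927']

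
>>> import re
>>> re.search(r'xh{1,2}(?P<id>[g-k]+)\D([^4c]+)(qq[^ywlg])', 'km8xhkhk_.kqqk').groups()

('khk', '.k', 'qqk')

The match spans [3:14] → 'xhkhk_.kqqk'.
Captured: group 1 = 'khk', group 2 = '.k', group 3 = 'qqk'.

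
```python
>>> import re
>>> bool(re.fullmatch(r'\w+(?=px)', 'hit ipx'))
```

False

Lookahead/lookbehind check context without consuming it, so the matched span excludes the asserted characters.
`fullmatch` succeeds only if the pattern covers the string from start to end.
Here the pattern can't cover the whole string, so the call returns None, and `bool(None)` is False.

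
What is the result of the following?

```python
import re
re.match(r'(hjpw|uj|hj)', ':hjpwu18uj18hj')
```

None

`re.match` won't scan ahead — the pattern has to work from the very first character.
Here the string doesn't start with a match, so the call returns None.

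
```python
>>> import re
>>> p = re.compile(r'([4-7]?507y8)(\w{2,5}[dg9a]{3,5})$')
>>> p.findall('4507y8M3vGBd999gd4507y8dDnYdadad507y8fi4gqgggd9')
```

With 2 capturing groups, `findall` returns a 2-tuple per match.

[('507y8', 'fi4gqgggd9')]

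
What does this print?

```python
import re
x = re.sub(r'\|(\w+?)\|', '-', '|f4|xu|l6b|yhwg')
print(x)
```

Every occurrence is swapped for '-'.

-xu-yhwg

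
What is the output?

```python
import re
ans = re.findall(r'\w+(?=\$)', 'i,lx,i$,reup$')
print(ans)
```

The `(?=…)`/`(?<=…)` assertion just peeks at neighbouring text; it doesn't advance the match position.
Walking the string: at [5:6] → 'i'; at [8:12] → 'reup'.
`findall` yields the raw match text (2 of them) because the pattern has no groups.

['i', 'reup']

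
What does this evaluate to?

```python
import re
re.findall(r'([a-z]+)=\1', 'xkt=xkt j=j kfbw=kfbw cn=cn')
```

['xkt', 'j', 'kfbw', 'cn']

`\1` is not a pattern — it's the concrete string captured by group 1, re-applied verbatim.
Scanning left to right: at [0:7] match 'xkt=xkt', group 1 = 'xkt'; at [8:11] match 'j=j', group 1 = 'j'; at [12:21] match 'kfbw=kfbw', group 1 = 'kfbw'; at [22:27] match 'cn=cn', group 1 = 'cn'.
Because there's exactly one group, `findall` drops the full match and keeps group 1 from each hit.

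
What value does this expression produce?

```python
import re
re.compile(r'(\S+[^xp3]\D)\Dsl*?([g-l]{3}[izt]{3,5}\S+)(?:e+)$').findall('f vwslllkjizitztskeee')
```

The pattern matches one or more of a non-whitespace character, then any character except [xp3], then a non-digit (captured); then a non-digit, then the literal 's', then zero or more of a literal 'l' (lazy); then exactly 3 of a character in [g-l], then 3 to 5 of one of [izt], then one or more of a non-whitespace character (captured); then one or more of a literal 'e' (non-capturing group); then anchored at the end.
A non-greedy quantifier consumes as few characters as it can — just enough that the remainder of the pattern still matches from where it stops; whatever follows it matches normally.
Walking the string: at [0:21] match 'f vwslllkjizitztskeee', groups = ('f v', 'lkjizitztskee').
2 groups means the one result is a tuple of 2 captured strings — 1 here.

[('f v', 'lkjizitztskee')]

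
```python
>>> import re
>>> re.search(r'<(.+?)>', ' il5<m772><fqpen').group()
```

'<m772>'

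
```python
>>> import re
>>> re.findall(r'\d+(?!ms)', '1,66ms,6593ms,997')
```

['1', '6', '659', '997']

Because the assertion is negative and zero-width, positions next to the forbidden text are skipped.
Scanning left to right: at [0:1] → '1'; at [2:3] → '6'; at [7:10] → '659'; at [14:17] → '997'.
Since nothing is captured, `findall` lists the 4 matched substrings directly.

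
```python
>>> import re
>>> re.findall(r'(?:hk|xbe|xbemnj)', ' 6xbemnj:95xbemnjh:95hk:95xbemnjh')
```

Alternation isn't longest-match — the leftmost alternative that fits at this position is chosen.
With no groups in the pattern, `findall` gives back each whole match — 4 here.

['xbe', 'xbe', 'hk', 'xbe']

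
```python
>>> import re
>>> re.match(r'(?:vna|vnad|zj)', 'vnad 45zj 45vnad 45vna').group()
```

`|` is ordered: at each position the engine commits to the first alternative that works.
`match` is anchored at position 0; if the pattern doesn't fit there, it returns None.
The match spans [0:3] → 'vna'.

'vna'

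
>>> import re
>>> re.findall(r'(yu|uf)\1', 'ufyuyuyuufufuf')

['yu', 'uf']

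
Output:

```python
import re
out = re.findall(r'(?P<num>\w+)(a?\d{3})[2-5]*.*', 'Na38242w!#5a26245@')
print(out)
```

This matches one or more of a word character (captured as 'num'); then optionally a literal 'a', then exactly 3 of a digit (captured); then zero or more of a character in [2-5], then zero or more of any character.
Scanning left to right: at [0:18] match 'Na38242w!#5a26245@', groups = ('Na38', '242').
`findall` packs the 2 group values into a tuple for every match.

[('Na38', '242')]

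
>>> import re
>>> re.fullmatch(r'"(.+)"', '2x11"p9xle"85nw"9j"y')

`fullmatch` succeeds only if the pattern covers the string from start to end.
Here the string isn't matched end-to-end, so the call returns None.

None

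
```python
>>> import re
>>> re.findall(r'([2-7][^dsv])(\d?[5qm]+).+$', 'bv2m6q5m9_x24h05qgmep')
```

[('2m', '6q5m')]

The pattern matches a character in [2-7], then any character except [dsv] (captured); then optionally a digit, then one or more of one of [5qm] (captured); then one or more of any character; then anchored at the end.
With 2 capturing groups, `findall` returns a 2-tuple per match.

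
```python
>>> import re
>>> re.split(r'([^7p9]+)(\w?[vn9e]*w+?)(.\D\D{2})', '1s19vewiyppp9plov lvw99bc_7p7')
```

With a capturing group present, the delimiter's captured portion is kept in the result list.

['', '1s1', '9vew', 'iypp', 'p9plov lvw99bc_7p7']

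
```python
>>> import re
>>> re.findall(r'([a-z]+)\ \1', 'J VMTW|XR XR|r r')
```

A backreference is literal: `\1` must see the identical characters the first group matched.
Walking the string: at [13:16] match 'r r', group 1 = 'r'.
`findall` collects group 1 from the one match (1 total).

['r']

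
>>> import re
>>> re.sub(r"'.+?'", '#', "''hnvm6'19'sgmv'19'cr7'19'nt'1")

'#19#19#19#1'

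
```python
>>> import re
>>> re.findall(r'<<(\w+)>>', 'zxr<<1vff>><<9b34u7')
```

['1vff']

One capturing group, so `findall` returns just the captured substring from the one match — 1 in all.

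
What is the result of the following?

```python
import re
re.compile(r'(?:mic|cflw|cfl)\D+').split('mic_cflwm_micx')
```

Each match becomes a cut point; 2 segments remain.

['', '']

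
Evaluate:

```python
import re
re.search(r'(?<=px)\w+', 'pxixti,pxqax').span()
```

(2, 6)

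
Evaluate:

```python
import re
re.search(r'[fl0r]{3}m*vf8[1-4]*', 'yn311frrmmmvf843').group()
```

The pattern matches exactly 3 of one of [fl0r], then zero or more of a literal 'm'; then the literal 'vf8', then zero or more of a character in [1-4].
The match spans [5:16] → 'frrmmmvf843'.

'frrmmmvf843'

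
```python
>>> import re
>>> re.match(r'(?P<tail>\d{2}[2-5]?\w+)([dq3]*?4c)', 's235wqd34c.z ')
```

None

Pattern: exactly 2 of a digit, then optionally a character in [2-5], then one or more of a word character (captured as 'tail'); then zero or more of one of [dq3] (lazy), then the literal '4c' (captured).
`re.match` won't scan ahead — the pattern has to work from the very first character.
Here the pattern fails at index 0, so the call returns None.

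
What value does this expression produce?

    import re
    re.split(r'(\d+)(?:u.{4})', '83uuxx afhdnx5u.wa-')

['', '83', 'afhdnx', '5', '']

`re.split` interleaves the captured-group text with the surrounding fragments.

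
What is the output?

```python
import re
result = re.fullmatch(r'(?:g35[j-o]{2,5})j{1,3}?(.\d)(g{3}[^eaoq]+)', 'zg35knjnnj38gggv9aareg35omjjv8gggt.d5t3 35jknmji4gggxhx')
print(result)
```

The pattern matches the literal 'g35', then 2 to 5 of a character in [j-o] (non-capturing group); then 1 to 3 of a literal 'j' (lazy); then any character, then a digit (captured); then exactly 3 of the literal 'g', then one or more of any character except [eaoq] (captured).
`re.fullmatch` requires the pattern to consume the entire string.
Here the pattern can't cover the whole string, so the call returns None.

None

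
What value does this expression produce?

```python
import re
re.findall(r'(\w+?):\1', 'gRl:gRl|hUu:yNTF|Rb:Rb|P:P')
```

The backreference `\1` re-matches whatever the first group consumed, character for character.
Matches: at [0:7] match 'gRl:gRl', group 1 = 'gRl'; at [17:22] match 'Rb:Rb', group 1 = 'Rb'; at [23:26] match 'P:P', group 1 = 'P'.
`findall` collects group 1 from each match (3 total).

['gRl', 'Rb', 'P']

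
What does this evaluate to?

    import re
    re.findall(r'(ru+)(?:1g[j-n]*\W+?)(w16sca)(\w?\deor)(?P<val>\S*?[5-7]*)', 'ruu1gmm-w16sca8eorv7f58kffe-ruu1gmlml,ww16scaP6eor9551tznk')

[('ruu', 'w16sca', '8eor', '')]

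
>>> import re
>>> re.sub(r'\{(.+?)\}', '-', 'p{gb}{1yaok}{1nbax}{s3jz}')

'p----'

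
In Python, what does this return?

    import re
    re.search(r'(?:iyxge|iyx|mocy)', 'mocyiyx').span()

The match spans [0:4] → 'mocy'.

(0, 4)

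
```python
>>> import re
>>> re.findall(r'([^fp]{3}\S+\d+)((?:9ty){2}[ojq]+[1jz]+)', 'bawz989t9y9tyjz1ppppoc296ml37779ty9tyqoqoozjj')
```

[('bawz989t9y9tyjz1ppppoc296ml3777', '9ty9tyqoqoozjj')]

Pattern: exactly 3 of any character except [fp], then one or more of a non-whitespace character, then one or more of a digit (captured); then the literal '9ty' repeated 2 times, then one or more of one of [ojq], then one or more of one of [1jz] (captured).
Scanning left to right: at [0:45] match 'bawz989t9y9tyjz1ppppoc296ml37779ty9tyqoqoozjj', groups = ('bawz989t9y9tyjz1ppppoc296ml3777', '9ty9tyqoqoozjj').
With 2 capturing groups, `findall` returns a 2-tuple per match.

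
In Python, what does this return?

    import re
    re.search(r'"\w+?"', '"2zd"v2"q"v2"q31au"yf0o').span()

(0, 5)

The match spans [0:5] → '"2zd"'.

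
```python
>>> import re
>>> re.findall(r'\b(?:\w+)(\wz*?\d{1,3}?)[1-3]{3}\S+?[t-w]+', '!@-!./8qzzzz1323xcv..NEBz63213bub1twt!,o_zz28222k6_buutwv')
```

The pattern matches a word boundary (`\b`, zero-width); then one or more of a word character (non-capturing group); then a word character, then zero or more of a literal 'z' (lazy), then 1 to 3 of a digit (lazy) (captured); then exactly 3 of a character in [1-3], then one or more of a non-whitespace character (lazy), then one or more of a character in [t-w].
Scanning left to right: at [6:19] match '8qzzzz1323xcv', group 1 = 'z1'; at [21:32] match 'NEBz63213bu', group 1 = '63'; at [39:57] match 'o_zz28222k6_buutwv', group 1 = '28'.
Because there's exactly one group, `findall` drops the full match and keeps group 1 from each hit.

['z1', '63', '28']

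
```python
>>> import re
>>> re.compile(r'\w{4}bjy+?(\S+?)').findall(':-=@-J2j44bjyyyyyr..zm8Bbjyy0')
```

['y', 'y']

The `?` after the quantifier makes it lazy — it takes as little as possible before letting the rest of the pattern try.
One capturing group, so `findall` returns just the captured substring from each match — 2 in all.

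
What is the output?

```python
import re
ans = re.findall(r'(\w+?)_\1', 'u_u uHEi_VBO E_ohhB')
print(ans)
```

['u']

The backreference `\1` re-matches whatever the first group consumed, character for character.
Matches: at [0:3] match 'u_u', group 1 = 'u'.
One capturing group, so `findall` returns just the captured substring from the one match — 1 in all.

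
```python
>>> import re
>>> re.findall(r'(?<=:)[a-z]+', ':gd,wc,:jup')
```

The lookaround is zero-width — it requires the adjacent text to match without consuming it, so the asserted text isn't part of the match.
With no groups in the pattern, `findall` gives back each whole match — 2 here.

['gd', 'jup']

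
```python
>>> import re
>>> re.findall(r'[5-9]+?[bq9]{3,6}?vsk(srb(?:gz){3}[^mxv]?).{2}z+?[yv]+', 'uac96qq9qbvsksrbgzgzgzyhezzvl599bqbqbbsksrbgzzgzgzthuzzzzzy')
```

['srbgzgzgzy']

One capturing group, so `findall` returns just the captured substring from the one match — 1 in all.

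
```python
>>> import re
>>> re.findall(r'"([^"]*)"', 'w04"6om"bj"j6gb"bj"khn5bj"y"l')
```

Scanning left to right: at [3:8] match '"6om"', group 1 = '6om'; at [10:16] match '"j6gb"', group 1 = 'j6gb'; at [18:26] match '"khn5bj"', group 1 = 'khn5bj'.
With a single group, `findall` returns only what that group captured — 3 items.

['6om', 'j6gb', 'khn5bj']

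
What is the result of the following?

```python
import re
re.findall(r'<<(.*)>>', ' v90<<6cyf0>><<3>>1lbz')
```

['6cyf0>><<3']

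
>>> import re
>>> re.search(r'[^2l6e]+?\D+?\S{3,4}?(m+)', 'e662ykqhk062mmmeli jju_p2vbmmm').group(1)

'mmm'

The match spans [4:15] → 'ykqhk062mmm'.
Captured: group 1 = 'mmm'.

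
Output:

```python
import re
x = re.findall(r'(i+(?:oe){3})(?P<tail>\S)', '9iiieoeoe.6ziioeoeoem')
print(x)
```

The pattern matches one or more of a literal 'i', then the literal 'oe' repeated 3 times (captured); then a non-whitespace character (captured as 'tail').
Walking the string: at [12:21] match 'iioeoeoem', groups = ('iioeoeoe', 'm').
With 2 capturing groups, `findall` returns a 2-tuple per match.

[('iioeoeoe', 'm')]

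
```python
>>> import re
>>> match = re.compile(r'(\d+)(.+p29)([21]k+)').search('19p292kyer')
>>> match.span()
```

(0, 7)

Pattern: one or more of a digit (captured); then one or more of any character, then the literal 'p29' (captured); then one of [21], then one or more of the literal 'k' (captured).
Unlike `match`, `search` isn't anchored — it looks for the pattern anywhere in the string.
The match spans [0:7] → '19p292k'.
Captured: group 1 = '1', group 2 = '9p29', group 3 = '2k'.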